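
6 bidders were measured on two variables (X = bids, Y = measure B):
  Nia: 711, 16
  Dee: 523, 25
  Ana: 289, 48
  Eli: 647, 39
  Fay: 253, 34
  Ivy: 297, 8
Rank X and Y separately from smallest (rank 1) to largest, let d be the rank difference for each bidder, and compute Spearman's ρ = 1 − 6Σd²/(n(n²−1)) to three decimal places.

Ranks of variable 1: 6, 4, 2, 5, 1, 3
Ranks of variable 2: 2, 3, 6, 5, 4, 1
d = r₁ − r₂: 4, 1, -4, 0, -3, 2
d²: 16, 1, 16, 0, 9, 4; Σd² = 46
ρ = 1 − 6·46/(6·35) = 1 − 276/210 = -0.314

-0.314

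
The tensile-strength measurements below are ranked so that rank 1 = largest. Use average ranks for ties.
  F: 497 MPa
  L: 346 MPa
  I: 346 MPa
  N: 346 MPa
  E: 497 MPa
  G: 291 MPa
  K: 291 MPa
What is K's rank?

Sorted (descending): 497, 497, 346, 346, 346, 291, 291
The 2 values of 497 occupy positions 1–2 → average rank (1+2)/2 = 1.5.
The 3 values of 346 occupy positions 3–5 → average rank 4.
The 2 values of 291 occupy positions 6–7 → average rank (6+7)/2 = 6.5.
K has value 291 MPa → rank 6.5.

6.5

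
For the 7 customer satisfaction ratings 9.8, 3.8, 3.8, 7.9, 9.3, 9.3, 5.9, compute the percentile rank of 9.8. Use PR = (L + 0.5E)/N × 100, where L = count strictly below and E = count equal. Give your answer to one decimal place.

N = 7.
Strictly below 9.8: 6. Equal to 9.8: 1.
PR = (6 + 0.5·1)/7 × 100 = 92.9

92.9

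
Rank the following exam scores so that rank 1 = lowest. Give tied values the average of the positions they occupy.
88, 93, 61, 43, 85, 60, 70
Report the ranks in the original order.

6, 7, 3, 1, 5, 2, 4

Sorted (ascending): 43, 60, 61, 70, 85, 88, 93
No ties — each value takes its position as its rank.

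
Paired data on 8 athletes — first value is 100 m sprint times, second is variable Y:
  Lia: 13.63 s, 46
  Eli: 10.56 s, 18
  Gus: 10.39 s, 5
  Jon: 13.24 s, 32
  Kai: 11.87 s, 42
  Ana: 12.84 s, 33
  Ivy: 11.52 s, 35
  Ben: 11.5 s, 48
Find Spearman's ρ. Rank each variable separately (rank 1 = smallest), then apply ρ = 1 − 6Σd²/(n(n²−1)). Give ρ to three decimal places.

0.429

Ranks of variable 1: 8, 2, 1, 7, 5, 6, 4, 3
Ranks of variable 2: 7, 2, 1, 3, 6, 4, 5, 8
d = r₁ − r₂: 1, 0, 0, 4, -1, 2, -1, -5
d²: 1, 0, 0, 16, 1, 4, 1, 25; Σd² = 48
ρ = 1 − 6·48/(8·63) = 1 − 288/504 = 0.429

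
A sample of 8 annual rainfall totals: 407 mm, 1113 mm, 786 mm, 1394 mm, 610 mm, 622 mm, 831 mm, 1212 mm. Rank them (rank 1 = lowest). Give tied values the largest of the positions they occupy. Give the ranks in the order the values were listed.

Sorted (ascending): 407, 610, 622, 786, 831, 1113, 1212, 1394
No ties — each value takes its position as its rank.

1, 6, 4, 8, 2, 3, 5, 7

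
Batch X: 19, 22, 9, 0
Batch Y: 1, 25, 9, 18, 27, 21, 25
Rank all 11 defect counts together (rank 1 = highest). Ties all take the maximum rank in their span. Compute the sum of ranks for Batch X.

30

Sorted (descending): 27, 25, 25, 22, 21, 19, 18, 9, 9, 1, 0
The 2 values of 25 occupy positions 2–3 → each gets rank 3.
The 2 values of 9 occupy positions 8–9 → each gets rank 9.
Batch X values → pooled ranks: 19→6, 22→4, 9→9, 0→11
Rank sum = 6 + 4 + 9 + 11 = 30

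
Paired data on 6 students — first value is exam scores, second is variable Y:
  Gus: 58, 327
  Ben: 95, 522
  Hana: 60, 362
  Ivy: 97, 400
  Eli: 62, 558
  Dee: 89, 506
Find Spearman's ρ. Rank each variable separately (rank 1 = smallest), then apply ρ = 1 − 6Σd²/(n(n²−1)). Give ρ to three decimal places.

Ranks of variable 1: 1, 5, 2, 6, 3, 4
Ranks of variable 2: 1, 5, 2, 3, 6, 4
d = r₁ − r₂: 0, 0, 0, 3, -3, 0
d²: 0, 0, 0, 9, 9, 0; Σd² = 18
ρ = 1 − 6·18/(6·35) = 1 − 108/210 = 0.486

0.486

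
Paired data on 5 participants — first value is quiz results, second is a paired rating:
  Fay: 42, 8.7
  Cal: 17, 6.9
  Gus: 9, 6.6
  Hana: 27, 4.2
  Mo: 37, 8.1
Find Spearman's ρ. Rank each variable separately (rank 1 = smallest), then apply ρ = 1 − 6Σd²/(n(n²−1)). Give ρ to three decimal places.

Ranks of variable 1: 5, 2, 1, 3, 4
Ranks of variable 2: 5, 3, 2, 1, 4
d = r₁ − r₂: 0, -1, -1, 2, 0
d²: 0, 1, 1, 4, 0; Σd² = 6
ρ = 1 − 6·6/(5·24) = 1 − 36/120 = 0.700

0.700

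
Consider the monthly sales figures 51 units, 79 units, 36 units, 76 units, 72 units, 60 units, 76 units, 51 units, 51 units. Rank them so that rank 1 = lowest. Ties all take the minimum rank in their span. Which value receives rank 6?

72

Sorted (ascending): 36, 51, 51, 51, 60, 72, 76, 76, 79
The 3 values of 51 occupy positions 2–4 → each gets rank 2.
The 2 values of 76 occupy positions 7–8 → each gets rank 7.
Rank 6 → value 72.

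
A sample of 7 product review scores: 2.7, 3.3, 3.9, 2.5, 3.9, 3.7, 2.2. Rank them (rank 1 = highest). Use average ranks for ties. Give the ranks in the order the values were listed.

5, 4, 1.5, 6, 1.5, 3, 7

Sorted (descending): 3.9, 3.9, 3.7, 3.3, 2.7, 2.5, 2.2
The 2 values of 3.9 occupy positions 1–2 → average rank (1+2)/2 = 1.5.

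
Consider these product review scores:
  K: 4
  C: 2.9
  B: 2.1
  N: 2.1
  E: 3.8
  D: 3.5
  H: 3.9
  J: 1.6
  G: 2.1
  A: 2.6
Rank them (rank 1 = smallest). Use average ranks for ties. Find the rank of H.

9

Sorted (ascending): 1.6, 2.1, 2.1, 2.1, 2.6, 2.9, 3.5, 3.8, 3.9, 4
The 3 values of 2.1 occupy positions 2–4 → average rank 3.
H has value 3.9 → rank 9.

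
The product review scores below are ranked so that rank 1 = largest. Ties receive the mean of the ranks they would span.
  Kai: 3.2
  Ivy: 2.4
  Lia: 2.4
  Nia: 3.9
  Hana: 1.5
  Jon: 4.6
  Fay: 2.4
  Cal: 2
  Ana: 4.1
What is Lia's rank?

Sorted (descending): 4.6, 4.1, 3.9, 3.2, 2.4, 2.4, 2.4, 2, 1.5
The 3 values of 2.4 occupy positions 5–7 → average rank 6.
Lia has value 2.4 → rank 6.

6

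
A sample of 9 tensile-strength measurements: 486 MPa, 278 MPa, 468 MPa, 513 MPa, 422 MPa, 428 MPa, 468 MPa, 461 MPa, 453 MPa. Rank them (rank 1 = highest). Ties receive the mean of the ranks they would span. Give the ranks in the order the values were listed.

2, 9, 3.5, 1, 8, 7, 3.5, 5, 6

Sorted (descending): 513, 486, 468, 468, 461, 453, 428, 422, 278
The 2 values of 468 occupy positions 3–4 → average rank (3+4)/2 = 3.5.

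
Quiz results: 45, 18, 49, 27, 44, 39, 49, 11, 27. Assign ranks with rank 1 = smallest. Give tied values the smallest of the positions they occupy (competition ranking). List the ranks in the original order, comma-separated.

7, 2, 8, 3, 6, 5, 8, 1, 3

Sorted (ascending): 11, 18, 27, 27, 39, 44, 45, 49, 49
The 2 values of 27 occupy positions 3–4 → each gets rank 3.
The 2 values of 49 occupy positions 8–9 → each gets rank 8.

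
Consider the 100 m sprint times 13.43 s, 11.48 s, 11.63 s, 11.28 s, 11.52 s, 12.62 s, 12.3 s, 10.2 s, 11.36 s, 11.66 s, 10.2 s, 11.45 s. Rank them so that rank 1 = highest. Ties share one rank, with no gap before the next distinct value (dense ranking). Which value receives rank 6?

11.52

Sorted (descending): 13.43, 12.62, 12.3, 11.66, 11.63, 11.52, 11.48, 11.45, 11.36, 11.28, 10.2, 10.2
The 2 values of 10.2 share dense rank 11.
Remaining distinct values take the next consecutive integers.
Rank 6 → value 11.52.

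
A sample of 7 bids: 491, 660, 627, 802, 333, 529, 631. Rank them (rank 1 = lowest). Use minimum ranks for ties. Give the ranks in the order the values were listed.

2, 6, 4, 7, 1, 3, 5

Sorted (ascending): 333, 491, 529, 627, 631, 660, 802
No ties — each value takes its position as its rank.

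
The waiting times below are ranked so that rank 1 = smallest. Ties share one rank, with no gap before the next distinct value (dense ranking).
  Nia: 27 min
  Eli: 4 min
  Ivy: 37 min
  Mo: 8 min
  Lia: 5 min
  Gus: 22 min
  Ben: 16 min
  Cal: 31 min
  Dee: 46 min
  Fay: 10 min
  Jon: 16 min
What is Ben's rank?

Sorted (ascending): 4, 5, 8, 10, 16, 16, 22, 27, 31, 37, 46
The 2 values of 16 share dense rank 5.
Remaining distinct values take the next consecutive integers.
Ben has value 16 min → rank 5.

5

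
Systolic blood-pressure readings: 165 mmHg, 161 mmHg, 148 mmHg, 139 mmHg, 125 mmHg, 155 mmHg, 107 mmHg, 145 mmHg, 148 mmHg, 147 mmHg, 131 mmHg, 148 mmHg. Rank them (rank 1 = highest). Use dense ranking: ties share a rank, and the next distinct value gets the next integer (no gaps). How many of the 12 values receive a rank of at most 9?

Sorted (descending): 165, 161, 155, 148, 148, 148, 147, 145, 139, 131, 125, 107
The 3 values of 148 share dense rank 4.
Remaining distinct values take the next consecutive integers.
Ranks ≤ 9: {1, 2, 3, 4, 4, 4, 5, 6, 7, 8, 9} → 11 values.

11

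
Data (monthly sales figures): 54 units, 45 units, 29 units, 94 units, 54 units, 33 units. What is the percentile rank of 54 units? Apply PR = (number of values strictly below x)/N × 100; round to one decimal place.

50.0

N = 6.
Strictly below 54: 3. Equal to 54: 2.
PR = 3/6 × 100 = 50.0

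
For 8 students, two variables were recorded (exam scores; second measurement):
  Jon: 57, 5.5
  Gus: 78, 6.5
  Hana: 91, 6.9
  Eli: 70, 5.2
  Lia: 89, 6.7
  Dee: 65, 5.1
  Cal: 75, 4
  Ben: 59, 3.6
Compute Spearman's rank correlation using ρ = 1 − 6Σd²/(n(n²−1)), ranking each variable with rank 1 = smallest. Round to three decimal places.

0.690

Ranks of variable 1: 1, 6, 8, 4, 7, 3, 5, 2
Ranks of variable 2: 5, 6, 8, 4, 7, 3, 2, 1
d = r₁ − r₂: -4, 0, 0, 0, 0, 0, 3, 1
d²: 16, 0, 0, 0, 0, 0, 9, 1; Σd² = 26
ρ = 1 − 6·26/(8·63) = 1 − 156/504 = 0.690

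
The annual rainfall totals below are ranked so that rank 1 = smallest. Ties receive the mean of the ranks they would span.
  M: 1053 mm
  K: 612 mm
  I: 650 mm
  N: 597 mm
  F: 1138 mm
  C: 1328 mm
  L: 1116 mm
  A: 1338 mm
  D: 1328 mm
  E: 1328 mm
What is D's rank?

Sorted (ascending): 597, 612, 650, 1053, 1116, 1138, 1328, 1328, 1328, 1338
The 3 values of 1328 occupy positions 7–9 → average rank 8.
D has value 1328 mm → rank 8.

8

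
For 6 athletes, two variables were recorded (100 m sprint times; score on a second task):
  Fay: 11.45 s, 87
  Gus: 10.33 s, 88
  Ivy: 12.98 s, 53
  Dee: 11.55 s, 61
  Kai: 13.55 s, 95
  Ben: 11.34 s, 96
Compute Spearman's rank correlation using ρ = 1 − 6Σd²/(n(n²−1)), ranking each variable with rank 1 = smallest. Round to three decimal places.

Ranks of variable 1: 3, 1, 5, 4, 6, 2
Ranks of variable 2: 3, 4, 1, 2, 5, 6
d = r₁ − r₂: 0, -3, 4, 2, 1, -4
d²: 0, 9, 16, 4, 1, 16; Σd² = 46
ρ = 1 − 6·46/(6·35) = 1 − 276/210 = -0.314

-0.314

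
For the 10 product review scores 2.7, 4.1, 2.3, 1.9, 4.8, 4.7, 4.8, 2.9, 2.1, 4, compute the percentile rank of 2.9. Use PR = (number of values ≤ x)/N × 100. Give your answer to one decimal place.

N = 10.
Strictly below 2.9: 4. Equal to 2.9: 1.
PR = 5/10 × 100 = 50.0

50.0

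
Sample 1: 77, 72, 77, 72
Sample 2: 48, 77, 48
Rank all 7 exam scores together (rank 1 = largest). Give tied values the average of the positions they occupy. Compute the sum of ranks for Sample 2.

Sorted (descending): 77, 77, 77, 72, 72, 48, 48
The 3 values of 77 occupy positions 1–3 → average rank 2.
The 2 values of 72 occupy positions 4–5 → average rank (4+5)/2 = 4.5.
The 2 values of 48 occupy positions 6–7 → average rank (6+7)/2 = 6.5.
Sample 2 values → pooled ranks: 48→6.5, 77→2, 48→6.5
Rank sum = 6.5 + 2 + 6.5 = 15

15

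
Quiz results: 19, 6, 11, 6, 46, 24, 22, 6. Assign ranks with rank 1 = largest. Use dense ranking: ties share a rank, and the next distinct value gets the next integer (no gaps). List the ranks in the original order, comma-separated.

4, 6, 5, 6, 1, 2, 3, 6

Sorted (descending): 46, 24, 22, 19, 11, 6, 6, 6
The 3 values of 6 share dense rank 6.
Remaining distinct values take the next consecutive integers.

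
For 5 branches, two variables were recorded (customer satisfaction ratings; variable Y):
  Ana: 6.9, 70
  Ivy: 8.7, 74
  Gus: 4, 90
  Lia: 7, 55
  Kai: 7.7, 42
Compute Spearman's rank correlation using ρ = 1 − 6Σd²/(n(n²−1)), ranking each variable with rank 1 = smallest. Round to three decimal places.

-0.400

Ranks of variable 1: 2, 5, 1, 3, 4
Ranks of variable 2: 3, 4, 5, 2, 1
d = r₁ − r₂: -1, 1, -4, 1, 3
d²: 1, 1, 16, 1, 9; Σd² = 28
ρ = 1 − 6·28/(5·24) = 1 − 168/120 = -0.400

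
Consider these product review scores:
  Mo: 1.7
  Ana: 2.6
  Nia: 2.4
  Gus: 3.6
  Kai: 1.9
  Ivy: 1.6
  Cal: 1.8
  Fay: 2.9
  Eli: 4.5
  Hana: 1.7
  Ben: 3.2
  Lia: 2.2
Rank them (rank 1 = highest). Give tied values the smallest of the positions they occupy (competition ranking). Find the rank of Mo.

Sorted (descending): 4.5, 3.6, 3.2, 2.9, 2.6, 2.4, 2.2, 1.9, 1.8, 1.7, 1.7, 1.6
The 2 values of 1.7 occupy positions 10–11 → each gets rank 10.
Mo has value 1.7 → rank 10.

10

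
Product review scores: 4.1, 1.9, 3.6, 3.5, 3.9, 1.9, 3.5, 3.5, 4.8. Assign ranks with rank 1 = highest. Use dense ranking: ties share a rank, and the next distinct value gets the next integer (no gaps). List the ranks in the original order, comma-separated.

Sorted (descending): 4.8, 4.1, 3.9, 3.6, 3.5, 3.5, 3.5, 1.9, 1.9
The 3 values of 3.5 share dense rank 5.
The 2 values of 1.9 share dense rank 6.
Remaining distinct values take the next consecutive integers.

2, 6, 4, 5, 3, 6, 5, 5, 1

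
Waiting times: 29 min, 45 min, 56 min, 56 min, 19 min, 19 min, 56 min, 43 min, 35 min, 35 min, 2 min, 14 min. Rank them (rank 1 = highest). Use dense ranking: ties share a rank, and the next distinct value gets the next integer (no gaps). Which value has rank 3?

Sorted (descending): 56, 56, 56, 45, 43, 35, 35, 29, 19, 19, 14, 2
The 3 values of 56 share dense rank 1.
The 2 values of 35 share dense rank 4.
The 2 values of 19 share dense rank 6.
Remaining distinct values take the next consecutive integers.
Rank 3 → value 43.

43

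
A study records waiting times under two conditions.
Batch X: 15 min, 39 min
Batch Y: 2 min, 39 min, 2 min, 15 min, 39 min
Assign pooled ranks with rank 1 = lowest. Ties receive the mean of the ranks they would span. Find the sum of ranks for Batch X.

Sorted (ascending): 2, 2, 15, 15, 39, 39, 39
The 2 values of 2 occupy positions 1–2 → average rank (1+2)/2 = 1.5.
The 2 values of 15 occupy positions 3–4 → average rank (3+4)/2 = 3.5.
The 3 values of 39 occupy positions 5–7 → average rank 6.
Batch X values → pooled ranks: 15→3.5, 39→6
Rank sum = 3.5 + 6 = 9.5

9.5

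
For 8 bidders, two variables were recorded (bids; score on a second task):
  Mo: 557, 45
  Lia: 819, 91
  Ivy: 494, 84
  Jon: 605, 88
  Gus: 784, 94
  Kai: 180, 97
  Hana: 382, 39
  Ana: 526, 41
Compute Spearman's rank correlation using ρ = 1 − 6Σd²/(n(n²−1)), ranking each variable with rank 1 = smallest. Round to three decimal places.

Ranks of variable 1: 5, 8, 3, 6, 7, 1, 2, 4
Ranks of variable 2: 3, 6, 4, 5, 7, 8, 1, 2
d = r₁ − r₂: 2, 2, -1, 1, 0, -7, 1, 2
d²: 4, 4, 1, 1, 0, 49, 1, 4; Σd² = 64
ρ = 1 − 6·64/(8·63) = 1 − 384/504 = 0.238

0.238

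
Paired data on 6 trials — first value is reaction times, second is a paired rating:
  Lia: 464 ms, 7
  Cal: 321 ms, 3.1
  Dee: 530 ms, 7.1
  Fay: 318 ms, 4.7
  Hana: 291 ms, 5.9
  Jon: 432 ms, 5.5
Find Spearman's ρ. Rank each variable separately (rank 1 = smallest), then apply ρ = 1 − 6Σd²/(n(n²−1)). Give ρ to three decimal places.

0.600

Ranks of variable 1: 5, 3, 6, 2, 1, 4
Ranks of variable 2: 5, 1, 6, 2, 4, 3
d = r₁ − r₂: 0, 2, 0, 0, -3, 1
d²: 0, 4, 0, 0, 9, 1; Σd² = 14
ρ = 1 − 6·14/(6·35) = 1 − 84/210 = 0.600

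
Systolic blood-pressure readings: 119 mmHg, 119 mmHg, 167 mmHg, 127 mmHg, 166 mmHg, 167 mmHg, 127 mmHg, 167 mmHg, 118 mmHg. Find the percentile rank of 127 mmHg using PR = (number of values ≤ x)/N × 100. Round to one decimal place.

N = 9.
Strictly below 127: 3. Equal to 127: 2.
PR = 5/9 × 100 = 55.6

55.6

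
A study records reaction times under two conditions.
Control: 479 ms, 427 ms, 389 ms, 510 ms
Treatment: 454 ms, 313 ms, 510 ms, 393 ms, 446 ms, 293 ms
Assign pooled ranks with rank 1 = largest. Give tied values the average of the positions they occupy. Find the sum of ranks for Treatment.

36.5

Sorted (descending): 510, 510, 479, 454, 446, 427, 393, 389, 313, 293
The 2 values of 510 occupy positions 1–2 → average rank (1+2)/2 = 1.5.
Treatment values → pooled ranks: 454→4, 313→9, 510→1.5, 393→7, 446→5, 293→10
Rank sum = 4 + 9 + 1.5 + 7 + 5 + 10 = 36.5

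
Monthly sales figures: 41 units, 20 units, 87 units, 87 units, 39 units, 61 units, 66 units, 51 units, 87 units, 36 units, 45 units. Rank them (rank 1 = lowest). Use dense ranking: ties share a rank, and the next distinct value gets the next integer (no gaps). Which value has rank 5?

Sorted (ascending): 20, 36, 39, 41, 45, 51, 61, 66, 87, 87, 87
The 3 values of 87 share dense rank 9.
Remaining distinct values take the next consecutive integers.
Rank 5 → value 45.

45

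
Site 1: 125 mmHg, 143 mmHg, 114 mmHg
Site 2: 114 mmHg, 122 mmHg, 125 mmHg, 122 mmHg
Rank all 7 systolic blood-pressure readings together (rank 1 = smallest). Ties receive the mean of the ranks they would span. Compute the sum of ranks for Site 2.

Sorted (ascending): 114, 114, 122, 122, 125, 125, 143
The 2 values of 114 occupy positions 1–2 → average rank (1+2)/2 = 1.5.
The 2 values of 122 occupy positions 3–4 → average rank (3+4)/2 = 3.5.
The 2 values of 125 occupy positions 5–6 → average rank (5+6)/2 = 5.5.
Site 2 values → pooled ranks: 114→1.5, 122→3.5, 125→5.5, 122→3.5
Rank sum = 1.5 + 3.5 + 5.5 + 3.5 = 14

14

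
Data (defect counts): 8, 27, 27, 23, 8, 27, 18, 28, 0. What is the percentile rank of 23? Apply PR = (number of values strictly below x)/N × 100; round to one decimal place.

N = 9.
Strictly below 23: 4. Equal to 23: 1.
PR = 4/9 × 100 = 44.4

44.4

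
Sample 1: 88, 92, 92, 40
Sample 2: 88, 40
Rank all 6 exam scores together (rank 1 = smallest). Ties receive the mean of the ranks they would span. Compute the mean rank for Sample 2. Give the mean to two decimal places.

2.50

Sorted (ascending): 40, 40, 88, 88, 92, 92
The 2 values of 40 occupy positions 1–2 → average rank (1+2)/2 = 1.5.
The 2 values of 88 occupy positions 3–4 → average rank (3+4)/2 = 3.5.
The 2 values of 92 occupy positions 5–6 → average rank (5+6)/2 = 5.5.
Sample 2 values → pooled ranks: 88→3.5, 40→1.5
Mean rank = (3.5 + 1.5) / 2 = 2.50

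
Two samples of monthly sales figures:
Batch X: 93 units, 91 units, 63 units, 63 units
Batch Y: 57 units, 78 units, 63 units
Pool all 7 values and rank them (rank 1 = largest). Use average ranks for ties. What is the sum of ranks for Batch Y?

15

Sorted (descending): 93, 91, 78, 63, 63, 63, 57
The 3 values of 63 occupy positions 4–6 → average rank 5.
Batch Y values → pooled ranks: 57→7, 78→3, 63→5
Rank sum = 7 + 3 + 5 = 15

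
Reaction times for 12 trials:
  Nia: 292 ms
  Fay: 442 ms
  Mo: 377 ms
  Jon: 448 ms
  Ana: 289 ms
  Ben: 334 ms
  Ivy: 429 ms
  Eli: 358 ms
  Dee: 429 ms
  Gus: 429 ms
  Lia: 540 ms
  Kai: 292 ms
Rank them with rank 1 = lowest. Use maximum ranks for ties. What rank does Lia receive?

12

Sorted (ascending): 289, 292, 292, 334, 358, 377, 429, 429, 429, 442, 448, 540
The 2 values of 292 occupy positions 2–3 → each gets rank 3.
The 3 values of 429 occupy positions 7–9 → each gets rank 9.
Lia has value 540 ms → rank 12.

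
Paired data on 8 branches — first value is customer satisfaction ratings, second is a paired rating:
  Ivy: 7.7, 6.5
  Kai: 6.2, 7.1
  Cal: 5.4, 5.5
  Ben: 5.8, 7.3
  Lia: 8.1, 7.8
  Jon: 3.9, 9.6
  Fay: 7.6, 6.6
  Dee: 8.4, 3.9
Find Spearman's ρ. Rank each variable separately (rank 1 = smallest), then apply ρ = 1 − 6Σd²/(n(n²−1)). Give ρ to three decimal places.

Ranks of variable 1: 6, 4, 2, 3, 7, 1, 5, 8
Ranks of variable 2: 3, 5, 2, 6, 7, 8, 4, 1
d = r₁ − r₂: 3, -1, 0, -3, 0, -7, 1, 7
d²: 9, 1, 0, 9, 0, 49, 1, 49; Σd² = 118
ρ = 1 − 6·118/(8·63) = 1 − 708/504 = -0.405

-0.405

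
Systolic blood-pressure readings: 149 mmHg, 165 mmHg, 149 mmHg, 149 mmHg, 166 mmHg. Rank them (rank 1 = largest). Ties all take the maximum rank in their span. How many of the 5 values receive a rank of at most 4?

Sorted (descending): 166, 165, 149, 149, 149
The 3 values of 149 occupy positions 3–5 → each gets rank 5.
Ranks ≤ 4: {1, 2} → 2 values.

2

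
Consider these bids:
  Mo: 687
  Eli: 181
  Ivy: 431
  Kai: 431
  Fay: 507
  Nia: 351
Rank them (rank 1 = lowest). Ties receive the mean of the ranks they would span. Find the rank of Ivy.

Sorted (ascending): 181, 351, 431, 431, 507, 687
The 2 values of 431 occupy positions 3–4 → average rank (3+4)/2 = 3.5.
Ivy has value 431 → rank 3.5.

3.5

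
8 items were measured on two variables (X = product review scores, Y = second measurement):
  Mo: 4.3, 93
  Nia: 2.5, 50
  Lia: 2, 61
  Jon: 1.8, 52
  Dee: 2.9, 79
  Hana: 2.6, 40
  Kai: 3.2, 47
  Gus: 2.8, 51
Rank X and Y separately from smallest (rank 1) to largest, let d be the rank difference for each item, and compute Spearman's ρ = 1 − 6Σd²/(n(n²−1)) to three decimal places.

Ranks of variable 1: 8, 3, 2, 1, 6, 4, 7, 5
Ranks of variable 2: 8, 3, 6, 5, 7, 1, 2, 4
d = r₁ − r₂: 0, 0, -4, -4, -1, 3, 5, 1
d²: 0, 0, 16, 16, 1, 9, 25, 1; Σd² = 68
ρ = 1 − 6·68/(8·63) = 1 − 408/504 = 0.190

0.190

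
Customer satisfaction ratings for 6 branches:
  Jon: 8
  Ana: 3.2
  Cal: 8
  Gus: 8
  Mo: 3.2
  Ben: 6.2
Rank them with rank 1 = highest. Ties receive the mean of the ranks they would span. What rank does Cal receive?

2

Sorted (descending): 8, 8, 8, 6.2, 3.2, 3.2
The 3 values of 8 occupy positions 1–3 → average rank 2.
The 2 values of 3.2 occupy positions 5–6 → average rank (5+6)/2 = 5.5.
Cal has value 8 → rank 2.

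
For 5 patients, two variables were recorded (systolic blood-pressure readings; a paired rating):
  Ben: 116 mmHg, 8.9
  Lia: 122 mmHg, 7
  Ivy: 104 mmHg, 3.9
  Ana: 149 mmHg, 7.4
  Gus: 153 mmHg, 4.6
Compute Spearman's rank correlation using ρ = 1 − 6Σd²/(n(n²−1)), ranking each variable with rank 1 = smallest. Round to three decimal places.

0.100

Ranks of variable 1: 2, 3, 1, 4, 5
Ranks of variable 2: 5, 3, 1, 4, 2
d = r₁ − r₂: -3, 0, 0, 0, 3
d²: 9, 0, 0, 0, 9; Σd² = 18
ρ = 1 − 6·18/(5·24) = 1 − 108/120 = 0.100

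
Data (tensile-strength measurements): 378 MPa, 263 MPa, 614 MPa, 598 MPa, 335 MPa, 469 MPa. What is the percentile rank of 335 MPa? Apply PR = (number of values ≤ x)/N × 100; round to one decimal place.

33.3

N = 6.
Strictly below 335: 1. Equal to 335: 1.
PR = 2/6 × 100 = 33.3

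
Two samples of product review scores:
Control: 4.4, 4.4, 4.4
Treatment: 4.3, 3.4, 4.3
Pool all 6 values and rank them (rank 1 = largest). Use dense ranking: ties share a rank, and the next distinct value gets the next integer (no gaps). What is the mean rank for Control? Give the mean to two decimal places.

Sorted (descending): 4.4, 4.4, 4.4, 4.3, 4.3, 3.4
The 3 values of 4.4 share dense rank 1.
The 2 values of 4.3 share dense rank 2.
Remaining distinct values take the next consecutive integers.
Control values → pooled ranks: 4.4→1, 4.4→1, 4.4→1
Mean rank = (1 + 1 + 1) / 3 = 1.00

1.00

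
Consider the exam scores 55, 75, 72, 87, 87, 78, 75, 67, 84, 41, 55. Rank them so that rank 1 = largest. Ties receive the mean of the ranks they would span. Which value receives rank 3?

84

Sorted (descending): 87, 87, 84, 78, 75, 75, 72, 67, 55, 55, 41
The 2 values of 87 occupy positions 1–2 → average rank (1+2)/2 = 1.5.
The 2 values of 75 occupy positions 5–6 → average rank (5+6)/2 = 5.5.
The 2 values of 55 occupy positions 9–10 → average rank (9+10)/2 = 9.5.
Rank 3 → value 84.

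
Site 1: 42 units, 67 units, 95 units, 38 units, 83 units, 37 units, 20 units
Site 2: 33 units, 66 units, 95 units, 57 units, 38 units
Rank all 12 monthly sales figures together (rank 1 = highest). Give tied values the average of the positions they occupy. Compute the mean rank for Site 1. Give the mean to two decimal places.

Sorted (descending): 95, 95, 83, 67, 66, 57, 42, 38, 38, 37, 33, 20
The 2 values of 95 occupy positions 1–2 → average rank (1+2)/2 = 1.5.
The 2 values of 38 occupy positions 8–9 → average rank (8+9)/2 = 8.5.
Site 1 values → pooled ranks: 42→7, 67→4, 95→1.5, 38→8.5, 83→3, 37→10, 20→12
Mean rank = (7 + 4 + 1.5 + 8.5 + 3 + 10 + 12) / 7 = 6.57

6.57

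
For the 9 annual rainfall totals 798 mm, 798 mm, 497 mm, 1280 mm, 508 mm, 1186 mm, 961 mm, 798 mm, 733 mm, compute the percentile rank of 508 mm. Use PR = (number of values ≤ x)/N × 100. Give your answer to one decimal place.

22.2

N = 9.
Strictly below 508: 1. Equal to 508: 1.
PR = 2/9 × 100 = 22.2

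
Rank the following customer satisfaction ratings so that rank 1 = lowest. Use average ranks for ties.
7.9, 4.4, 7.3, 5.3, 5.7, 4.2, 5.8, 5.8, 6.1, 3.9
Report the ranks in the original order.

10, 3, 9, 4, 5, 2, 6.5, 6.5, 8, 1

Sorted (ascending): 3.9, 4.2, 4.4, 5.3, 5.7, 5.8, 5.8, 6.1, 7.3, 7.9
The 2 values of 5.8 occupy positions 6–7 → average rank (6+7)/2 = 6.5.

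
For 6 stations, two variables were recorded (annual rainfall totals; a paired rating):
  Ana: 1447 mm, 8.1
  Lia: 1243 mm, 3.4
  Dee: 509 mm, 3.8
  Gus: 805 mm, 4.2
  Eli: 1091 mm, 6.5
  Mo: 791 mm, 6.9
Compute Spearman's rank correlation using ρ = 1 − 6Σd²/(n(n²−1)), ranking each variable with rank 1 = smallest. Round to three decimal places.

Ranks of variable 1: 6, 5, 1, 3, 4, 2
Ranks of variable 2: 6, 1, 2, 3, 4, 5
d = r₁ − r₂: 0, 4, -1, 0, 0, -3
d²: 0, 16, 1, 0, 0, 9; Σd² = 26
ρ = 1 − 6·26/(6·35) = 1 − 156/210 = 0.257

0.257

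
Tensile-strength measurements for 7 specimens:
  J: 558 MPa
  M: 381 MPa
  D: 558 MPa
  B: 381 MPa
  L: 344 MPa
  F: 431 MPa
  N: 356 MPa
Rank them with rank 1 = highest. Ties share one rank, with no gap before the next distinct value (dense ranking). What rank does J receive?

1

Sorted (descending): 558, 558, 431, 381, 381, 356, 344
The 2 values of 558 share dense rank 1.
The 2 values of 381 share dense rank 3.
Remaining distinct values take the next consecutive integers.
J has value 558 MPa → rank 1.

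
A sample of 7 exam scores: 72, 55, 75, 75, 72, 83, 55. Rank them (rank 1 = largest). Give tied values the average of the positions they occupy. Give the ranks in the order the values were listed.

4.5, 6.5, 2.5, 2.5, 4.5, 1, 6.5

Sorted (descending): 83, 75, 75, 72, 72, 55, 55
The 2 values of 75 occupy positions 2–3 → average rank (2+3)/2 = 2.5.
The 2 values of 72 occupy positions 4–5 → average rank (4+5)/2 = 4.5.
The 2 values of 55 occupy positions 6–7 → average rank (6+7)/2 = 6.5.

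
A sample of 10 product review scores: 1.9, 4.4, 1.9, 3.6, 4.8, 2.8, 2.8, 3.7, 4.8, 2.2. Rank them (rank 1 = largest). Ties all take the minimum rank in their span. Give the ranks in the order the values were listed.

9, 3, 9, 5, 1, 6, 6, 4, 1, 8

Sorted (descending): 4.8, 4.8, 4.4, 3.7, 3.6, 2.8, 2.8, 2.2, 1.9, 1.9
The 2 values of 4.8 occupy positions 1–2 → each gets rank 1.
The 2 values of 2.8 occupy positions 6–7 → each gets rank 6.
The 2 values of 1.9 occupy positions 9–10 → each gets rank 9.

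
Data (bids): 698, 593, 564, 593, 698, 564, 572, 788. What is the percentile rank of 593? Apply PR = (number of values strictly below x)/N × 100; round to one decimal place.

N = 8.
Strictly below 593: 3. Equal to 593: 2.
PR = 3/8 × 100 = 37.5

37.5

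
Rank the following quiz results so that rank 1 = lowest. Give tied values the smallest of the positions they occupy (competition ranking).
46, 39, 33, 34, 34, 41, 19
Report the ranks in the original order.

7, 5, 2, 3, 3, 6, 1

Sorted (ascending): 19, 33, 34, 34, 39, 41, 46
The 2 values of 34 occupy positions 3–4 → each gets rank 3.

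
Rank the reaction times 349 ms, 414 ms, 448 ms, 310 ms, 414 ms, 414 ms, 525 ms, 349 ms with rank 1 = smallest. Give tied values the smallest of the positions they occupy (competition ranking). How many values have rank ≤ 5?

Sorted (ascending): 310, 349, 349, 414, 414, 414, 448, 525
The 2 values of 349 occupy positions 2–3 → each gets rank 2.
The 3 values of 414 occupy positions 4–6 → each gets rank 4.
Ranks ≤ 5: {1, 2, 2, 4, 4, 4} → 6 values.

6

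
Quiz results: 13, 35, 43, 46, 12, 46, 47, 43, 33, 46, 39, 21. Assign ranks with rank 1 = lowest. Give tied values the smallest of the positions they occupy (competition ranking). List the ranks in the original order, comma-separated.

2, 5, 7, 9, 1, 9, 12, 7, 4, 9, 6, 3

Sorted (ascending): 12, 13, 21, 33, 35, 39, 43, 43, 46, 46, 46, 47
The 2 values of 43 occupy positions 7–8 → each gets rank 7.
The 3 values of 46 occupy positions 9–11 → each gets rank 9.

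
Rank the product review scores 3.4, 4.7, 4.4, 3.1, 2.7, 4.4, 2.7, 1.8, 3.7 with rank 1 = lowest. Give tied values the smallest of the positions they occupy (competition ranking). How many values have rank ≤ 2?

Sorted (ascending): 1.8, 2.7, 2.7, 3.1, 3.4, 3.7, 4.4, 4.4, 4.7
The 2 values of 2.7 occupy positions 2–3 → each gets rank 2.
The 2 values of 4.4 occupy positions 7–8 → each gets rank 7.
Ranks ≤ 2: {1, 2, 2} → 3 values.

3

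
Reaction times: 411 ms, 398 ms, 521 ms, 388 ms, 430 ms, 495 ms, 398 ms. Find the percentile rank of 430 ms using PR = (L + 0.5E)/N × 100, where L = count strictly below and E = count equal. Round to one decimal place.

64.3

N = 7.
Strictly below 430: 4. Equal to 430: 1.
PR = (4 + 0.5·1)/7 × 100 = 64.3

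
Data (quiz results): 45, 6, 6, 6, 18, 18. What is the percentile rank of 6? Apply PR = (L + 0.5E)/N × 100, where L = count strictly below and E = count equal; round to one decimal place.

N = 6.
Strictly below 6: 0. Equal to 6: 3.
PR = (0 + 0.5·3)/6 × 100 = 25.0

25.0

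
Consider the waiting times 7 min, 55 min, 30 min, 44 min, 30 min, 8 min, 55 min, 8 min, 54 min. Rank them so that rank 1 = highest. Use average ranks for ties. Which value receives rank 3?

Sorted (descending): 55, 55, 54, 44, 30, 30, 8, 8, 7
The 2 values of 55 occupy positions 1–2 → average rank (1+2)/2 = 1.5.
The 2 values of 30 occupy positions 5–6 → average rank (5+6)/2 = 5.5.
The 2 values of 8 occupy positions 7–8 → average rank (7+8)/2 = 7.5.
Rank 3 → value 54.

54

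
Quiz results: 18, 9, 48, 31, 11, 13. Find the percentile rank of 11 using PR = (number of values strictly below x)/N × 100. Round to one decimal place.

16.7

N = 6.
Strictly below 11: 1. Equal to 11: 1.
PR = 1/6 × 100 = 16.7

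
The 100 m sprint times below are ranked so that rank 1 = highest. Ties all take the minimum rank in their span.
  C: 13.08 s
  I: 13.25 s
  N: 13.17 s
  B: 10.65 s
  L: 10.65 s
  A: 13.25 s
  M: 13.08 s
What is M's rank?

Sorted (descending): 13.25, 13.25, 13.17, 13.08, 13.08, 10.65, 10.65
The 2 values of 13.25 occupy positions 1–2 → each gets rank 1.
The 2 values of 13.08 occupy positions 4–5 → each gets rank 4.
The 2 values of 10.65 occupy positions 6–7 → each gets rank 6.
M has value 13.08 s → rank 4.

4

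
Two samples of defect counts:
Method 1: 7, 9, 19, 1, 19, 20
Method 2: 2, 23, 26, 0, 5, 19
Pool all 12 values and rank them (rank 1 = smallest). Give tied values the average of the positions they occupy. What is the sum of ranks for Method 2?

39

Sorted (ascending): 0, 1, 2, 5, 7, 9, 19, 19, 19, 20, 23, 26
The 3 values of 19 occupy positions 7–9 → average rank 8.
Method 2 values → pooled ranks: 2→3, 23→11, 26→12, 0→1, 5→4, 19→8
Rank sum = 3 + 11 + 12 + 1 + 4 + 8 = 39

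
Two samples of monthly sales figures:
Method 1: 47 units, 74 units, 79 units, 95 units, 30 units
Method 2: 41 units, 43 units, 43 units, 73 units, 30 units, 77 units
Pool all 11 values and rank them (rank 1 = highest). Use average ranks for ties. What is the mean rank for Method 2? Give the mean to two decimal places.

7.08

Sorted (descending): 95, 79, 77, 74, 73, 47, 43, 43, 41, 30, 30
The 2 values of 43 occupy positions 7–8 → average rank (7+8)/2 = 7.5.
The 2 values of 30 occupy positions 10–11 → average rank (10+11)/2 = 10.5.
Method 2 values → pooled ranks: 41→9, 43→7.5, 43→7.5, 73→5, 30→10.5, 77→3
Mean rank = (9 + 7.5 + 7.5 + 5 + 10.5 + 3) / 6 = 7.08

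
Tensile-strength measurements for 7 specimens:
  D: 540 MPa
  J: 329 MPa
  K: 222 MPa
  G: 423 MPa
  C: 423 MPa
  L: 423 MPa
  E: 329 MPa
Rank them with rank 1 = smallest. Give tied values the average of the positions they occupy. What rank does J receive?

Sorted (ascending): 222, 329, 329, 423, 423, 423, 540
The 2 values of 329 occupy positions 2–3 → average rank (2+3)/2 = 2.5.
The 3 values of 423 occupy positions 4–6 → average rank 5.
J has value 329 MPa → rank 2.5.

2.5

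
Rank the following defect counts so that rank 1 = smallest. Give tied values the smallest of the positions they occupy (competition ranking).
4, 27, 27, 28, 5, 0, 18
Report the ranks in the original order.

2, 5, 5, 7, 3, 1, 4

Sorted (ascending): 0, 4, 5, 18, 27, 27, 28
The 2 values of 27 occupy positions 5–6 → each gets rank 5.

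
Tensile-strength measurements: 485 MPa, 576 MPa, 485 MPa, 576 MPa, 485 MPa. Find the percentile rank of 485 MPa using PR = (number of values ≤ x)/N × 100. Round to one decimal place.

60.0

N = 5.
Strictly below 485: 0. Equal to 485: 3.
PR = 3/5 × 100 = 60.0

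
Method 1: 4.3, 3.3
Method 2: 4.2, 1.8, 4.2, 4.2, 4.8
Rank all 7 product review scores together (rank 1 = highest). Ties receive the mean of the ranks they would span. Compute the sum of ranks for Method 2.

20

Sorted (descending): 4.8, 4.3, 4.2, 4.2, 4.2, 3.3, 1.8
The 3 values of 4.2 occupy positions 3–5 → average rank 4.
Method 2 values → pooled ranks: 4.2→4, 1.8→7, 4.2→4, 4.2→4, 4.8→1
Rank sum = 4 + 7 + 4 + 4 + 1 = 20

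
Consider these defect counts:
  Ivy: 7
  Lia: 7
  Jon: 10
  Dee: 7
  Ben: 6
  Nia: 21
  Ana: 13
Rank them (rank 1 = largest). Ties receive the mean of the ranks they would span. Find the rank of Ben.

7

Sorted (descending): 21, 13, 10, 7, 7, 7, 6
The 3 values of 7 occupy positions 4–6 → average rank 5.
Ben has value 6 → rank 7.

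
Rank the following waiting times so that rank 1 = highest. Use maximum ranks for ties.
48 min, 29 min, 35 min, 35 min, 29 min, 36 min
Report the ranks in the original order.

1, 6, 4, 4, 6, 2

Sorted (descending): 48, 36, 35, 35, 29, 29
The 2 values of 35 occupy positions 3–4 → each gets rank 4.
The 2 values of 29 occupy positions 5–6 → each gets rank 6.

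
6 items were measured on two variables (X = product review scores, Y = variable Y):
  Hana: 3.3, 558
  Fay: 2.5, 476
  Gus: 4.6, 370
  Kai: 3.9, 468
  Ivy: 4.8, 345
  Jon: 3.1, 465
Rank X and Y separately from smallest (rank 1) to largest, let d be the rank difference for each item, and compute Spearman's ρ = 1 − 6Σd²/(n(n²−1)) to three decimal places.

-0.714

Ranks of variable 1: 3, 1, 5, 4, 6, 2
Ranks of variable 2: 6, 5, 2, 4, 1, 3
d = r₁ − r₂: -3, -4, 3, 0, 5, -1
d²: 9, 16, 9, 0, 25, 1; Σd² = 60
ρ = 1 − 6·60/(6·35) = 1 − 360/210 = -0.714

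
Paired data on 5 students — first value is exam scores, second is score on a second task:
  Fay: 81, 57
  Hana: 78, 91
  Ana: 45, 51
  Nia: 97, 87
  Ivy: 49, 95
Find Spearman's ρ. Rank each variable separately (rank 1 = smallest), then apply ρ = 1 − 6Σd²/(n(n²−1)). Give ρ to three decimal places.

Ranks of variable 1: 4, 3, 1, 5, 2
Ranks of variable 2: 2, 4, 1, 3, 5
d = r₁ − r₂: 2, -1, 0, 2, -3
d²: 4, 1, 0, 4, 9; Σd² = 18
ρ = 1 − 6·18/(5·24) = 1 − 108/120 = 0.100

0.100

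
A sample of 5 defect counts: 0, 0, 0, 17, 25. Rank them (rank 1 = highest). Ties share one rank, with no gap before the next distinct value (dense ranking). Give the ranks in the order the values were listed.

3, 3, 3, 2, 1

Sorted (descending): 25, 17, 0, 0, 0
The 3 values of 0 share dense rank 3.
Remaining distinct values take the next consecutive integers.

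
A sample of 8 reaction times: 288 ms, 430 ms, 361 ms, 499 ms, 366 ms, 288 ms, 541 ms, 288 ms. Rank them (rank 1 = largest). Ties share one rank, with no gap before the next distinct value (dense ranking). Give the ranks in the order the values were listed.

6, 3, 5, 2, 4, 6, 1, 6

Sorted (descending): 541, 499, 430, 366, 361, 288, 288, 288
The 3 values of 288 share dense rank 6.
Remaining distinct values take the next consecutive integers.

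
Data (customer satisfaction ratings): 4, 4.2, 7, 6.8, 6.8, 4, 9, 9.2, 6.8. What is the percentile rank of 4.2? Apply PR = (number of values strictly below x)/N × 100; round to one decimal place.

N = 9.
Strictly below 4.2: 2. Equal to 4.2: 1.
PR = 2/9 × 100 = 22.2

22.2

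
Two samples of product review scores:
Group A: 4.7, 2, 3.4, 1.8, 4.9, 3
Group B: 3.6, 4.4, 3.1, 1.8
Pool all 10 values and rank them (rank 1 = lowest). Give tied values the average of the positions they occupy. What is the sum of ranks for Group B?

Sorted (ascending): 1.8, 1.8, 2, 3, 3.1, 3.4, 3.6, 4.4, 4.7, 4.9
The 2 values of 1.8 occupy positions 1–2 → average rank (1+2)/2 = 1.5.
Group B values → pooled ranks: 3.6→7, 4.4→8, 3.1→5, 1.8→1.5
Rank sum = 7 + 8 + 5 + 1.5 = 21.5

21.5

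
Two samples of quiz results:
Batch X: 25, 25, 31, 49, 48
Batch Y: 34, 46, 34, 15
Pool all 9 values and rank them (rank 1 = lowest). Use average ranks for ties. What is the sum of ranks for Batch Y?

Sorted (ascending): 15, 25, 25, 31, 34, 34, 46, 48, 49
The 2 values of 25 occupy positions 2–3 → average rank (2+3)/2 = 2.5.
The 2 values of 34 occupy positions 5–6 → average rank (5+6)/2 = 5.5.
Batch Y values → pooled ranks: 34→5.5, 46→7, 34→5.5, 15→1
Rank sum = 5.5 + 7 + 5.5 + 1 = 19

19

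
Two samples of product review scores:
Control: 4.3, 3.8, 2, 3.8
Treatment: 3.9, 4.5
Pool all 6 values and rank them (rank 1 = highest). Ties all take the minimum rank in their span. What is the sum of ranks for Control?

Sorted (descending): 4.5, 4.3, 3.9, 3.8, 3.8, 2
The 2 values of 3.8 occupy positions 4–5 → each gets rank 4.
Control values → pooled ranks: 4.3→2, 3.8→4, 2→6, 3.8→4
Rank sum = 2 + 4 + 6 + 4 = 16

16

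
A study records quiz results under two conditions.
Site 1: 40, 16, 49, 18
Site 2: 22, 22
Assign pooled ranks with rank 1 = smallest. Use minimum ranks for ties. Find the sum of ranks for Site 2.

6

Sorted (ascending): 16, 18, 22, 22, 40, 49
The 2 values of 22 occupy positions 3–4 → each gets rank 3.
Site 2 values → pooled ranks: 22→3, 22→3
Rank sum = 3 + 3 = 6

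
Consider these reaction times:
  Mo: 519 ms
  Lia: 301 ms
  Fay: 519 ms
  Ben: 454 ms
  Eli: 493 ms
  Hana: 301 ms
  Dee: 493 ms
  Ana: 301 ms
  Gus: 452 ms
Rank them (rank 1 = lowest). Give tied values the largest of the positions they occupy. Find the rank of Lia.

3

Sorted (ascending): 301, 301, 301, 452, 454, 493, 493, 519, 519
The 3 values of 301 occupy positions 1–3 → each gets rank 3.
The 2 values of 493 occupy positions 6–7 → each gets rank 7.
The 2 values of 519 occupy positions 8–9 → each gets rank 9.
Lia has value 301 ms → rank 3.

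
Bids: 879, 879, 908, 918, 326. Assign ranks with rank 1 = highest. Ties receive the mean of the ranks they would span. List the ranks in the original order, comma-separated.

Sorted (descending): 918, 908, 879, 879, 326
The 2 values of 879 occupy positions 3–4 → average rank (3+4)/2 = 3.5.

3.5, 3.5, 2, 1, 5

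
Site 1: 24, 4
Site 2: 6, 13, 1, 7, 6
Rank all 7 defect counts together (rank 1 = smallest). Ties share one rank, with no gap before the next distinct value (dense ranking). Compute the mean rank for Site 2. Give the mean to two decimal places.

Sorted (ascending): 1, 4, 6, 6, 7, 13, 24
The 2 values of 6 share dense rank 3.
Remaining distinct values take the next consecutive integers.
Site 2 values → pooled ranks: 6→3, 13→5, 1→1, 7→4, 6→3
Mean rank = (3 + 5 + 1 + 4 + 3) / 5 = 3.20

3.20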